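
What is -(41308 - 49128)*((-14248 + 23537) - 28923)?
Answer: -153537880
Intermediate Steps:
-(41308 - 49128)*((-14248 + 23537) - 28923) = -(-7820)*(9289 - 28923) = -(-7820)*(-19634) = -1*153537880 = -153537880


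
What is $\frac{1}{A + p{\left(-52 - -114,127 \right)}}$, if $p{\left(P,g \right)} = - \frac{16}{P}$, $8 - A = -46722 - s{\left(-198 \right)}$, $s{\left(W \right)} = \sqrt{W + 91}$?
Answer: $\frac{44907282}{2098505801711} - \frac{961 i \sqrt{107}}{2098505801711} \approx 2.14 \cdot 10^{-5} - 4.737 \cdot 10^{-9} i$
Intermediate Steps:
$s{\left(W \right)} = \sqrt{91 + W}$
$A = 46730 + i \sqrt{107}$ ($A = 8 - \left(-46722 - \sqrt{91 - 198}\right) = 8 - \left(-46722 - \sqrt{-107}\right) = 8 - \left(-46722 - i \sqrt{107}\right) = 8 + \left(46722 + i \sqrt{107}\right) = 46730 + i \sqrt{107} \approx 46730.0 + 10.344 i$)
$\frac{1}{A + p{\left(-52 - -114,127 \right)}} = \frac{1}{\left(46730 + i \sqrt{107}\right) - \frac{16}{-52 - -114}} = \frac{1}{\left(46730 + i \sqrt{107}\right) - \frac{16}{-52 + 114}} = \frac{1}{\left(46730 + i \sqrt{107}\right) - \frac{16}{62}} = \frac{1}{\left(46730 + i \sqrt{107}\right) - \frac{8}{31}} = \frac{1}{\frac{1448622}{31} + i \sqrt{107}}$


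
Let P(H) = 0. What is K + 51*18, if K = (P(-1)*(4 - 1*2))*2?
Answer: 918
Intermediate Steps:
K = 0 (K = (0*(4 - 1*2))*2 = (0*(4 - 2))*2 = (0*2)*2 = 0*2 = 0)
K + 51*18 = 0 + 51*18 = 0 + 918 = 918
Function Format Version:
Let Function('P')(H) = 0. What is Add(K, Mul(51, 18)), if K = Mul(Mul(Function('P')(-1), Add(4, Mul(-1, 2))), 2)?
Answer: 918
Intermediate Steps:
K = 0 (K = Mul(Mul(0, Add(4, Mul(-1, 2))), 2) = Mul(Mul(0, Add(4, -2)), 2) = Mul(Mul(0, 2), 2) = Mul(0, 2) = 0)
Add(K, Mul(51, 18)) = Add(0, Mul(51, 18)) = Add(0, 918) = 918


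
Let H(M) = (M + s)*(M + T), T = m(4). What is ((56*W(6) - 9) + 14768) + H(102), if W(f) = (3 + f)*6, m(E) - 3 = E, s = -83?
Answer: 19854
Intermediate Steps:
m(E) = 3 + E
W(f) = 18 + 6*f
T = 7 (T = 3 + 4 = 7)
H(M) = (-83 + M)*(7 + M) (H(M) = (M - 83)*(M + 7) = (-83 + M)*(7 + M))
((56*W(6) - 9) + 14768) + H(102) = ((56*(18 + 6*6) - 9) + 14768) + (-581 + 102**2 - 76*102) = ((56*(18 + 36) - 9) + 14768) + (-581 + 10404 - 7752) = ((56*54 - 9) + 14768) + 2071 = ((3024 - 9) + 14768) + 2071 = (3015 + 14768) + 2071 = 17783 + 2071 = 19854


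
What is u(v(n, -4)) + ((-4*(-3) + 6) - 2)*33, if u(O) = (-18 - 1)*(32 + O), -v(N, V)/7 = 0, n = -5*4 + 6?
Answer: -80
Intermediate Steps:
n = -14 (n = -20 + 6 = -14)
v(N, V) = 0 (v(N, V) = -7*0 = 0)
u(O) = -608 - 19*O (u(O) = -19*(32 + O) = -608 - 19*O)
u(v(n, -4)) + ((-4*(-3) + 6) - 2)*33 = (-608 - 19*0) + ((-4*(-3) + 6) - 2)*33 = (-608 + 0) + ((12 + 6) - 2)*33 = -608 + (18 - 2)*33 = -608 + 16*33 = -608 + 528 = -80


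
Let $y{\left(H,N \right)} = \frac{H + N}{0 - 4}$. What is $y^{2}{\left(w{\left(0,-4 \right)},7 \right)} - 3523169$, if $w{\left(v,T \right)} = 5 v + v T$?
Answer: $- \frac{56370655}{16} \approx -3.5232 \cdot 10^{6}$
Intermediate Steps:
$w{\left(v,T \right)} = 5 v + T v$
$y{\left(H,N \right)} = - \frac{H}{4} - \frac{N}{4}$ ($y{\left(H,N \right)} = \frac{H + N}{-4} = \left(H + N\right) \left(- \frac{1}{4}\right) = - \frac{H}{4} - \frac{N}{4}$)
$y^{2}{\left(w{\left(0,-4 \right)},7 \right)} - 3523169 = \left(- \frac{0 \left(5 - 4\right)}{4} - \frac{7}{4}\right)^{2} - 3523169 = \left(- \frac{0 \cdot 1}{4} - \frac{7}{4}\right)^{2} - 3523169 = \left(\left(- \frac{1}{4}\right) 0 - \frac{7}{4}\right)^{2} - 3523169 = \left(0 - \frac{7}{4}\right)^{2} - 3523169 = \left(- \frac{7}{4}\right)^{2} - 3523169 = \frac{49}{16} - 3523169 = - \frac{56370655}{16}$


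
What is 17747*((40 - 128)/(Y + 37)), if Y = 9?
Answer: -780868/23 ≈ -33951.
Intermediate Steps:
17747*((40 - 128)/(Y + 37)) = 17747*((40 - 128)/(9 + 37)) = 17747*(-88/46) = 17747*(-88*1/46) = 17747*(-44/23) = -780868/23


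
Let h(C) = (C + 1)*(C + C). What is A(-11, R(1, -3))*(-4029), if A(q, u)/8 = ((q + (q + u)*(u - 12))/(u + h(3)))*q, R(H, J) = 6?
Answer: 1122748/5 ≈ 2.2455e+5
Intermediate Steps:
h(C) = 2*C*(1 + C) (h(C) = (1 + C)*(2*C) = 2*C*(1 + C))
A(q, u) = 8*q*(q + (-12 + u)*(q + u))/(24 + u) (A(q, u) = 8*(((q + (q + u)*(u - 12))/(u + 2*3*(1 + 3)))*q) = 8*(((q + (q + u)*(-12 + u))/(u + 2*3*4))*q) = 8*(((q + (-12 + u)*(q + u))/(u + 24))*q) = 8*(((q + (-12 + u)*(q + u))/(24 + u))*q) = 8*(q*(q + (-12 + u)*(q + u))/(24 + u)) = 8*q*(q + (-12 + u)*(q + u))/(24 + u))
A(-11, R(1, -3))*(-4029) = (8*(-11)*(6² - 12*6 - 11*(-11) - 11*6)/(24 + 6))*(-4029) = (8*(-11)*(36 - 72 + 121 - 66)/30)*(-4029) = (8*(-11)*(1/30)*19)*(-4029) = -836/15*(-4029) = 1122748/5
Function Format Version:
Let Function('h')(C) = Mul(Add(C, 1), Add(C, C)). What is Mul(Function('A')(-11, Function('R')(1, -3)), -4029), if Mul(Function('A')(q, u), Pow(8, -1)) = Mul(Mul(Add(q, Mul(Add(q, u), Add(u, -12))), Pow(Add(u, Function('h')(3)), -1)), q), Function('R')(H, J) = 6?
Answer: Rational(1122748, 5) ≈ 2.2455e+5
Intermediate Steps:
Function('h')(C) = Mul(2, C, Add(1, C)) (Function('h')(C) = Mul(Add(1, C), Mul(2, C)) = Mul(2, C, Add(1, C)))
Function('A')(q, u) = Mul(8, q, Pow(Add(24, u), -1), Add(q, Mul(Add(-12, u), Add(q, u)))) (Function('A')(q, u) = Mul(8, Mul(Mul(Add(q, Mul(Add(q, u), Add(u, -12))), Pow(Add(u, Mul(2, 3, Add(1, 3))), -1)), q)) = Mul(8, Mul(Mul(Add(q, Mul(Add(q, u), Add(-12, u))), Pow(Add(u, Mul(2, 3, 4)), -1)), q)) = Mul(8, Mul(Mul(Add(q, Mul(Add(-12, u), Add(q, u))), Pow(Add(u, 24), -1)), q)) = Mul(8, Mul(Mul(Add(q, Mul(Add(-12, u), Add(q, u))), Pow(Add(24, u), -1)), q)) = Mul(8, Mul(Mul(Pow(Add(24, u), -1), Add(q, Mul(Add(-12, u), Add(q, u)))), q)) = Mul(8, Mul(q, Pow(Add(24, u), -1), Add(q, Mul(Add(-12, u), Add(q, u))))) = Mul(8, q, Pow(Add(24, u), -1), Add(q, Mul(Add(-12, u), Add(q, u)))))
Mul(Function('A')(-11, Function('R')(1, -3)), -4029) = Mul(Mul(8, -11, Pow(Add(24, 6), -1), Add(Pow(6, 2), Mul(-12, 6), Mul(-11, -11), Mul(-11, 6))), -4029) = Mul(Mul(8, -11, Pow(30, -1), Add(36, -72, 121, -66)), -4029) = Mul(Mul(8, -11, Rational(1, 30), 19), -4029) = Mul(Rational(-836, 15), -4029) = Rational(1122748, 5)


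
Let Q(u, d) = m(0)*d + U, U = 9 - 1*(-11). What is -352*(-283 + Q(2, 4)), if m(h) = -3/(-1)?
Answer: 88352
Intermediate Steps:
m(h) = 3 (m(h) = -3*(-1) = 3)
U = 20 (U = 9 + 11 = 20)
Q(u, d) = 20 + 3*d (Q(u, d) = 3*d + 20 = 20 + 3*d)
-352*(-283 + Q(2, 4)) = -352*(-283 + (20 + 3*4)) = -352*(-283 + (20 + 12)) = -352*(-283 + 32) = -352*(-251) = 88352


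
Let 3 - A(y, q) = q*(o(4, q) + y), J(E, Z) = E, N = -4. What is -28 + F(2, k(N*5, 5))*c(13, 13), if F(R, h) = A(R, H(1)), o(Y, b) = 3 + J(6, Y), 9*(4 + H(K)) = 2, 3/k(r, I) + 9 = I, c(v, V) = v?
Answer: 4961/9 ≈ 551.22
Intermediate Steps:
k(r, I) = 3/(-9 + I)
H(K) = -34/9 (H(K) = -4 + (⅑)*2 = -4 + 2/9 = -34/9)
o(Y, b) = 9 (o(Y, b) = 3 + 6 = 9)
A(y, q) = 3 - q*(9 + y)
F(R, h) = 37 + 34*R/9 (F(R, h) = 3 - 9*(-34/9) - 1*(-34/9)*R = 3 + 34 + 34*R/9 = 37 + 34*R/9)
-28 + F(2, k(N*5, 5))*c(13, 13) = -28 + (37 + (34/9)*2)*13 = -28 + (37 + 68/9)*13 = -28 + (401/9)*13 = -28 + 5213/9 = 4961/9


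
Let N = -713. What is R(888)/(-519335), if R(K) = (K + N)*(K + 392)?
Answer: -44800/103867 ≈ -0.43132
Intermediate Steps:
R(K) = (-713 + K)*(392 + K) (R(K) = (K - 713)*(K + 392) = (-713 + K)*(392 + K))
R(888)/(-519335) = (-279496 + 888² - 321*888)/(-519335) = (-279496 + 788544 - 285048)*(-1/519335) = 224000*(-1/519335) = -44800/103867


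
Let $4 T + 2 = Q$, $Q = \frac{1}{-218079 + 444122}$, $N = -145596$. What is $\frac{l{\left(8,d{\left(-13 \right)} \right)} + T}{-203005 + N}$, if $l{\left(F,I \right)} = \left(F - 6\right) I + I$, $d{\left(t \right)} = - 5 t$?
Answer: $- \frac{15987405}{28654114852} \approx -0.00055794$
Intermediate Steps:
$Q = \frac{1}{226043} \approx 4.4239 \cdot 10^{-6}$
$l{\left(F,I \right)} = I + I \left(-6 + F\right)$ ($l{\left(F,I \right)} = \left(-6 + F\right) I + I = I \left(-6 + F\right) + I = I + I \left(-6 + F\right)$)
$T = - \frac{452085}{904172}$ ($T = - \frac{1}{2} + \frac{1}{4} \cdot \frac{1}{226043} = - \frac{1}{2} + \frac{1}{904172} = - \frac{452085}{904172} \approx -0.5$)
$\frac{l{\left(8,d{\left(-13 \right)} \right)} + T}{-203005 + N} = \frac{\left(-5\right) \left(-13\right) \left(-5 + 8\right) - \frac{452085}{904172}}{-203005 - 145596} = \frac{65 \cdot 3 - \frac{452085}{904172}}{-348601} = \left(195 - \frac{452085}{904172}\right) \left(- \frac{1}{348601}\right) = \frac{175861455}{904172} \left(- \frac{1}{348601}\right) = - \frac{15987405}{28654114852}$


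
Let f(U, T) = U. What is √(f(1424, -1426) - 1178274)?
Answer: 5*I*√47074 ≈ 1084.8*I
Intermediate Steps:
√(f(1424, -1426) - 1178274) = √(1424 - 1178274) = √(-1176850) = 5*I*√47074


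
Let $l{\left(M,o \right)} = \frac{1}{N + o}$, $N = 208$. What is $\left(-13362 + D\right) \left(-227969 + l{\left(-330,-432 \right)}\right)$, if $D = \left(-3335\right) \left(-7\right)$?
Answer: $- \frac{509782464031}{224} \approx -2.2758 \cdot 10^{9}$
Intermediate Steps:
$l{\left(M,o \right)} = \frac{1}{208 + o}$
$D = 23345$
$\left(-13362 + D\right) \left(-227969 + l{\left(-330,-432 \right)}\right) = \left(-13362 + 23345\right) \left(-227969 + \frac{1}{208 - 432}\right) = 9983 \left(-227969 + \frac{1}{-224}\right) = 9983 \left(-227969 - \frac{1}{224}\right) = 9983 \left(- \frac{51065057}{224}\right) = - \frac{509782464031}{224}$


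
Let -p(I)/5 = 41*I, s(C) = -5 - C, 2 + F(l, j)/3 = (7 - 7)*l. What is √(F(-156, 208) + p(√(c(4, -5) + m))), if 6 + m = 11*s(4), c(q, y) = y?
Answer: √(-6 - 205*I*√110) ≈ 32.742 - 32.833*I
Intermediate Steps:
F(l, j) = -6 (F(l, j) = -6 + 3*((7 - 7)*l) = -6 + 3*(0*l) = -6 + 3*0 = -6 + 0 = -6)
m = -105 (m = -6 + 11*(-5 - 1*4) = -6 + 11*(-5 - 4) = -6 + 11*(-9) = -6 - 99 = -105)
p(I) = -205*I
√(F(-156, 208) + p(√(c(4, -5) + m))) = √(-6 - 205*√(-5 - 105)) = √(-6 - 205*I*√110)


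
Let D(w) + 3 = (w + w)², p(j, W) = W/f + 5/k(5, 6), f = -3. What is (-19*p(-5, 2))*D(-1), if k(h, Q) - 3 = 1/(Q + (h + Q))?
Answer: -2869/156 ≈ -18.391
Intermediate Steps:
k(h, Q) = 3 + 1/(h + 2*Q) (k(h, Q) = 3 + 1/(Q + (h + Q)) = 3 + 1/(Q + (Q + h)) = 3 + 1/(h + 2*Q))
p(j, W) = 85/52 - W/3 (p(j, W) = W/(-3) + 5/(((1 + 3*5 + 6*6)/(5 + 2*6))) = W*(-⅓) + 5/(((1 + 15 + 36)/(5 + 12))) = -W/3 + 5/((52/17)) = -W/3 + 5/(((1/17)*52)) = -W/3 + 5/(52/17) = -W/3 + 5*(17/52) = -W/3 + 85/52 = 85/52 - W/3)
D(w) = -3 + 4*w² (D(w) = -3 + (w + w)² = -3 + (2*w)² = -3 + 4*w²)
(-19*p(-5, 2))*D(-1) = (-19*(85/52 - ⅓*2))*(-3 + 4*(-1)²) = (-19*(85/52 - ⅔))*(-3 + 4*1) = (-19*151/156)*(-3 + 4) = -2869/156*1 = -2869/156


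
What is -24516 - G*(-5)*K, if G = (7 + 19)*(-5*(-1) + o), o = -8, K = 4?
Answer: -26076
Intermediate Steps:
G = -78 (G = (7 + 19)*(-5*(-1) - 8) = 26*(5 - 8) = 26*(-3) = -78)
-24516 - G*(-5)*K = -24516 - (-78*(-5))*4 = -24516 - 390*4 = -24516 - 1*1560 = -24516 - 1560 = -26076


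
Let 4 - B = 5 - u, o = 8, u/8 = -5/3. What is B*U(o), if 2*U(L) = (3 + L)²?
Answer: -5203/6 ≈ -867.17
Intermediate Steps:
u = -40/3 (u = 8*(-5/3) = -40/3 ≈ -13.333)
U(L) = (3 + L)²/2
B = -43/3 (B = 4 - (5 - 1*(-40/3)) = 4 - (5 + 40/3) = 4 - 1*55/3 = 4 - 55/3 = -43/3 ≈ -14.333)
B*U(o) = -43*(3 + 8)²/6 = -43*11²/6 = -43*121/6 = -43/3*121/2 = -5203/6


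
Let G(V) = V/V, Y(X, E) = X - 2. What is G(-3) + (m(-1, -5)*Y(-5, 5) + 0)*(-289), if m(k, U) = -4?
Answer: -8091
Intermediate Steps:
Y(X, E) = -2 + X
G(V) = 1
G(-3) + (m(-1, -5)*Y(-5, 5) + 0)*(-289) = 1 + (-4*(-2 - 5) + 0)*(-289) = 1 + (-4*(-7) + 0)*(-289) = 1 + (28 + 0)*(-289) = 1 + 28*(-289) = 1 - 8092 = -8091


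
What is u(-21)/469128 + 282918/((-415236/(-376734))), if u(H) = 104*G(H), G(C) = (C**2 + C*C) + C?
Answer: 173617934798390/676384841 ≈ 2.5669e+5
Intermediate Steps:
G(C) = C + 2*C**2 (G(C) = (C**2 + C**2) + C = 2*C**2 + C = C + 2*C**2)
u(H) = 104*H*(1 + 2*H) (u(H) = 104*(H*(1 + 2*H)) = 104*H*(1 + 2*H))
u(-21)/469128 + 282918/((-415236/(-376734))) = (104*(-21)*(1 + 2*(-21)))/469128 + 282918/((-415236/(-376734))) = (104*(-21)*(1 - 42))*(1/469128) + 282918/((-415236*(-1/376734))) = (104*(-21)*(-41))*(1/469128) + 282918/(69206/62789) = 89544*(1/469128) + 282918*(62789/69206) = 3731/19547 + 8882069151/34603 = 173617934798390/676384841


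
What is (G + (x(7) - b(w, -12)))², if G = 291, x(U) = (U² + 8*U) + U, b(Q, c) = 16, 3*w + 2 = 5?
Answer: 149769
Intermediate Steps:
w = 1 (w = -⅔ + (⅓)*5 = -⅔ + 5/3 = 1)
x(U) = U² + 9*U
(G + (x(7) - b(w, -12)))² = (291 + (7*(9 + 7) - 1*16))² = (291 + (7*16 - 16))² = (291 + (112 - 16))² = (291 + 96)² = 387² = 149769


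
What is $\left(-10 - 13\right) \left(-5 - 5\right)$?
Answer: $230$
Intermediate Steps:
$\left(-10 - 13\right) \left(-5 - 5\right) = - 23 \left(-5 - 5\right) = \left(-23\right) \left(-10\right) = 230$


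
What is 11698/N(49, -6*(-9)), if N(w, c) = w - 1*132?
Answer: -11698/83 ≈ -140.94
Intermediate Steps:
N(w, c) = -132 + w (N(w, c) = w - 132 = -132 + w)
11698/N(49, -6*(-9)) = 11698/(-132 + 49) = 11698/(-83) = 11698*(-1/83) = -11698/83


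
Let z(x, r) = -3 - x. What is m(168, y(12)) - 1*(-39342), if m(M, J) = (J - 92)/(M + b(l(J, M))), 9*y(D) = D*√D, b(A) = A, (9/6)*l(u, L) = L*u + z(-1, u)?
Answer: 5307363795/134903 - 15706*√3/134903 ≈ 39342.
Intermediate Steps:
l(u, L) = -4/3 + 2*L*u/3 (l(u, L) = 2*(L*u + (-3 - 1*(-1)))/3 = 2*(L*u + (-3 + 1))/3 = 2*(L*u - 2)/3 = 2*(-2 + L*u)/3 = -4/3 + 2*L*u/3)
y(D) = D^(3/2)/9 (y(D) = (D*√D)/9 = D^(3/2)/9)
m(M, J) = (-92 + J)/(-4/3 + M + 2*J*M/3) (m(M, J) = (J - 92)/(M + (-4/3 + 2*M*J/3)) = (-92 + J)/(M + (-4/3 + 2*J*M/3)) = (-92 + J)/(-4/3 + M + 2*J*M/3))
m(168, y(12)) - 1*(-39342) = 3*(-92 + 12^(3/2)/9)/(-4 + 3*168 + 2*(12^(3/2)/9)*168) - 1*(-39342) = 3*(-92 + (24*√3)/9)/(-4 + 504 + 2*((24*√3)/9)*168) + 39342 = 3*(-92 + 8*√3/3)/(-4 + 504 + 2*(8*√3/3)*168) + 39342 = 3*(-92 + 8*√3/3)/(-4 + 504 + 896*√3) + 39342 = 3*(-92 + 8*√3/3)/(500 + 896*√3) + 39342 = 39342 + 3*(-92 + 8*√3/3)/(500 + 896*√3)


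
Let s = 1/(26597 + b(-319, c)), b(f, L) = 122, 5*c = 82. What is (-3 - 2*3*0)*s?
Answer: -3/26719 ≈ -0.00011228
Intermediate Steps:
c = 82/5 (c = (⅕)*82 = 82/5 ≈ 16.400)
s = 1/26719 (s = 1/(26597 + 122) = 1/26719 ≈ 3.7427e-5)
(-3 - 2*3*0)*s = (-3 - 2*3*0)*(1/26719) = (-3 - 6*0)*(1/26719) = (-3 + 0)*(1/26719) = -3*1/26719 = -3/26719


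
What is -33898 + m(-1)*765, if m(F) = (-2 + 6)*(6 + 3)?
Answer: -6358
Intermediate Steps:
m(F) = 36 (m(F) = 4*9 = 36)
-33898 + m(-1)*765 = -33898 + 36*765 = -33898 + 27540 = -6358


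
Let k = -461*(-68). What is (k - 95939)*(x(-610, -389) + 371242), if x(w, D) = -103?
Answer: -23972239149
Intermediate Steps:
k = 31348
(k - 95939)*(x(-610, -389) + 371242) = (31348 - 95939)*(-103 + 371242) = -64591*371139 = -23972239149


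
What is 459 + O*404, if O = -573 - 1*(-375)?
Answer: -79533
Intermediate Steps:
O = -198 (O = -573 + 375 = -198)
459 + O*404 = 459 - 198*404 = 459 - 79992 = -79533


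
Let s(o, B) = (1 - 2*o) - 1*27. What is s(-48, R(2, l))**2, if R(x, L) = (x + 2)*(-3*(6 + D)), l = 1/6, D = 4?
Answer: 4900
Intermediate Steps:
l = 1/6 ≈ 0.16667
R(x, L) = -60 - 30*x (R(x, L) = (x + 2)*(-3*(6 + 4)) = (2 + x)*(-3*10) = (2 + x)*(-30) = -60 - 30*x)
s(o, B) = -26 - 2*o (s(o, B) = (1 - 2*o) - 27 = -26 - 2*o)
s(-48, R(2, l))**2 = (-26 - 2*(-48))**2 = (-26 + 96)**2 = 70**2 = 4900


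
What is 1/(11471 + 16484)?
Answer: 1/27955 ≈ 3.5772e-5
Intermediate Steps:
1/(11471 + 16484) = 1/27955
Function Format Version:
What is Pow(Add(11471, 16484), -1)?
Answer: Rational(1, 27955) ≈ 3.5772e-5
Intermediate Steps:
Pow(Add(11471, 16484), -1) = Pow(27955, -1) = Rational(1, 27955)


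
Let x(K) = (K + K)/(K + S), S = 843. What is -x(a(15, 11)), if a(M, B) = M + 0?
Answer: -5/143 ≈ -0.034965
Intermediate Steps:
a(M, B) = M
x(K) = 2*K/(843 + K) (x(K) = (K + K)/(K + 843) = (2*K)/(843 + K) = 2*K/(843 + K))
-x(a(15, 11)) = -2*15/(843 + 15) = -2*15/858 = -1*5/143 = -5/143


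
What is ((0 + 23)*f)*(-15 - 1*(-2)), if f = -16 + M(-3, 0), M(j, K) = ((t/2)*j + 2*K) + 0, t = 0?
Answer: 4784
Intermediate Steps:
M(j, K) = 2*K (M(j, K) = ((0/2)*j + 2*K) + 0 = ((0*(½))*j + 2*K) + 0 = (0*j + 2*K) + 0 = (0 + 2*K) + 0 = 2*K + 0 = 2*K)
f = -16 (f = -16 + 2*0 = -16 + 0 = -16)
((0 + 23)*f)*(-15 - 1*(-2)) = ((0 + 23)*(-16))*(-15 - 1*(-2)) = (23*(-16))*(-15 + 2) = -368*(-13) = 4784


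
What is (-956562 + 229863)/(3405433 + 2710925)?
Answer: -242233/2038786 ≈ -0.11881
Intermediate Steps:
(-956562 + 229863)/(3405433 + 2710925) = -726699/6116358 = -726699*1/6116358 = -242233/2038786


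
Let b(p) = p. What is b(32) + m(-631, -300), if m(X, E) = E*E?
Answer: 90032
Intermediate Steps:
m(X, E) = E²
b(32) + m(-631, -300) = 32 + (-300)² = 32 + 90000 = 90032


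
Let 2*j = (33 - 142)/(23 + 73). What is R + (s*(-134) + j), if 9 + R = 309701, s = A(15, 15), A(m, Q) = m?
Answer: 59074835/192 ≈ 3.0768e+5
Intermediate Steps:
s = 15
R = 309692 (R = -9 + 309701 = 309692)
j = -109/192 (j = ((33 - 142)/(23 + 73))/2 = (-109/96)/2 = (-109*1/96)/2 = (½)*(-109/96) = -109/192 ≈ -0.56771)
R + (s*(-134) + j) = 309692 + (15*(-134) - 109/192) = 309692 + (-2010 - 109/192) = 309692 - 386029/192 = 59074835/192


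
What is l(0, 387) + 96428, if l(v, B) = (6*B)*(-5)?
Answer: 84818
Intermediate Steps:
l(v, B) = -30*B
l(0, 387) + 96428 = -30*387 + 96428 = -11610 + 96428 = 84818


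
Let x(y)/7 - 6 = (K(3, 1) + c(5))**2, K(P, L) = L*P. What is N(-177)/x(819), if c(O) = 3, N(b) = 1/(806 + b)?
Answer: 1/184926 ≈ 5.4076e-6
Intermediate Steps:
x(y) = 294 (x(y) = 42 + 7*(1*3 + 3)**2 = 42 + 7*(3 + 3)**2 = 42 + 7*6**2 = 42 + 7*36 = 42 + 252 = 294)
N(-177)/x(819) = 1/((806 - 177)*294) = (1/294)/629 = (1/629)*(1/294) = 1/184926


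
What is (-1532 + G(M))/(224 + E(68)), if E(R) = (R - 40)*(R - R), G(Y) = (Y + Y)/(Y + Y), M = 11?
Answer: -1531/224 ≈ -6.8348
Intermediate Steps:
G(Y) = 1 (G(Y) = (2*Y)/((2*Y)) = (2*Y)*(1/(2*Y)) = 1)
E(R) = 0 (E(R) = (-40 + R)*0 = 0)
(-1532 + G(M))/(224 + E(68)) = (-1532 + 1)/(224 + 0) = -1531/224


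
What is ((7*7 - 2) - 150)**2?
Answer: 10609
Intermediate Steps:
((7*7 - 2) - 150)**2 = ((49 - 2) - 150)**2 = (47 - 150)**2 = (-103)**2 = 10609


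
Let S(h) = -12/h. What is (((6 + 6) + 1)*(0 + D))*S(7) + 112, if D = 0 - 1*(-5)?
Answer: 4/7 ≈ 0.57143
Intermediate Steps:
D = 5 (D = 0 + 5 = 5)
(((6 + 6) + 1)*(0 + D))*S(7) + 112 = (((6 + 6) + 1)*(0 + 5))*(-12/7) + 112 = ((12 + 1)*5)*(-12*⅐) + 112 = (13*5)*(-12/7) + 112 = 65*(-12/7) + 112 = -780/7 + 112 = 4/7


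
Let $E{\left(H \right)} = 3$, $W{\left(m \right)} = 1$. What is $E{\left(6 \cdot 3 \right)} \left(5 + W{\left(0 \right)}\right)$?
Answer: $18$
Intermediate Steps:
$E{\left(6 \cdot 3 \right)} \left(5 + W{\left(0 \right)}\right) = 3 \left(5 + 1\right) = 3 \cdot 6 = 18$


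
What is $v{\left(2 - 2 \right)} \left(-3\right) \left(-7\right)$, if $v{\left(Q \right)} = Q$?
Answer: $0$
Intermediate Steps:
$v{\left(2 - 2 \right)} \left(-3\right) \left(-7\right) = \left(2 - 2\right) \left(-3\right) \left(-7\right) = 0 \left(-3\right) \left(-7\right) = 0 \left(-7\right) = 0$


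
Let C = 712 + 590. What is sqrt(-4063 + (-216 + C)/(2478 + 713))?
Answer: I*sqrt(41367954877)/3191 ≈ 63.739*I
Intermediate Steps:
C = 1302
sqrt(-4063 + (-216 + C)/(2478 + 713)) = sqrt(-4063 + (-216 + 1302)/(2478 + 713)) = sqrt(-4063 + 1086/3191) = sqrt(-12963947/3191) = I*sqrt(41367954877)/3191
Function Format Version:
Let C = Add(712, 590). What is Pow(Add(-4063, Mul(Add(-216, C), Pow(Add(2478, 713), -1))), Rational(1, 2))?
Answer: Mul(Rational(1, 3191), I, Pow(41367954877, Rational(1, 2))) ≈ Mul(63.739, I)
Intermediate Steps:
C = 1302
Pow(Add(-4063, Mul(Add(-216, C), Pow(Add(2478, 713), -1))), Rational(1, 2)) = Pow(Add(-4063, Mul(Add(-216, 1302), Pow(Add(2478, 713), -1))), Rational(1, 2)) = Pow(Add(-4063, Mul(1086, Pow(3191, -1))), Rational(1, 2)) = Pow(Add(-4063, Mul(1086, Rational(1, 3191))), Rational(1, 2)) = Pow(Add(-4063, Rational(1086, 3191)), Rational(1, 2)) = Pow(Rational(-12963947, 3191), Rational(1, 2)) = Mul(Rational(1, 3191), I, Pow(41367954877, Rational(1, 2)))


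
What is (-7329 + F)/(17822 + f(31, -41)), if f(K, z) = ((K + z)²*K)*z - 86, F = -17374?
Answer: 24703/109364 ≈ 0.22588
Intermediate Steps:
f(K, z) = -86 + K*z*(K + z)² (f(K, z) = (K*(K + z)²)*z - 86 = K*z*(K + z)² - 86 = -86 + K*z*(K + z)²)
(-7329 + F)/(17822 + f(31, -41)) = (-7329 - 17374)/(17822 + (-86 + 31*(-41)*(31 - 41)²)) = -24703/(17822 + (-86 + 31*(-41)*(-10)²)) = -24703/(17822 + (-86 + 31*(-41)*100)) = -24703/(17822 + (-86 - 127100)) = -24703/(17822 - 127186) = -24703/(-109364) = -24703*(-1/109364) = 24703/109364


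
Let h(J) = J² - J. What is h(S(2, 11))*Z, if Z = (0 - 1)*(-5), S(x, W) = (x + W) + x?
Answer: 1050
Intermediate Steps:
S(x, W) = W + 2*x (S(x, W) = (W + x) + x = W + 2*x)
Z = 5 (Z = -1*(-5) = 5)
h(S(2, 11))*Z = ((11 + 2*2)*(-1 + (11 + 2*2)))*5 = ((11 + 4)*(-1 + (11 + 4)))*5 = (15*(-1 + 15))*5 = (15*14)*5 = 210*5 = 1050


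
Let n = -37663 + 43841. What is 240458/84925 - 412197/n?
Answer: -33520280701/524666650 ≈ -63.889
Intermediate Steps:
n = 6178
240458/84925 - 412197/n = 240458/84925 - 412197/6178 = -33520280701/524666650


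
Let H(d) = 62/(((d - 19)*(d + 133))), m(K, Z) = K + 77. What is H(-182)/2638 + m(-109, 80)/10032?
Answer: -8654075/2715083679 ≈ -0.0031874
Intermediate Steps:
m(K, Z) = 77 + K
H(d) = 62/((-19 + d)*(133 + d)) (H(d) = 62/(((-19 + d)*(133 + d))) = 62*(1/((-19 + d)*(133 + d))) = 62/((-19 + d)*(133 + d)))
H(-182)/2638 + m(-109, 80)/10032 = (62/(-2527 + (-182)² + 114*(-182)))/2638 + (77 - 109)/10032 = (62/(-2527 + 33124 - 20748))*(1/2638) - 32*1/10032 = (62/9849)*(1/2638) - 2/627 = 31/12990831 - 2/627 = -8654075/2715083679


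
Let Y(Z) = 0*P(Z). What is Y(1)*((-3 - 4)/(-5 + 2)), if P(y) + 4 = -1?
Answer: 0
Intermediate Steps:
P(y) = -5 (P(y) = -4 - 1 = -5)
Y(Z) = 0 (Y(Z) = 0*(-5) = 0)
Y(1)*((-3 - 4)/(-5 + 2)) = 0*((-3 - 4)/(-5 + 2)) = 0*(-7/(-3)) = 0*(-7*(-⅓)) = 0*(7/3) = 0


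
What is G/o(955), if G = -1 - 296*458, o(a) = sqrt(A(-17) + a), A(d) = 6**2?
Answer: -135569*sqrt(991)/991 ≈ -4306.5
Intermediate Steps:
A(d) = 36
o(a) = sqrt(36 + a)
G = -135569 (G = -1 - 135568 = -135569)
G/o(955) = -135569/sqrt(36 + 955) = -135569*sqrt(991)/991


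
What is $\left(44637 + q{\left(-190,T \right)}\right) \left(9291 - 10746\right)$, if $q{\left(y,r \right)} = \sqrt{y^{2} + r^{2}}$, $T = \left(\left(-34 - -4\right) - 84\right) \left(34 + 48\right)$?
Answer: $-64946835 - 55290 \sqrt{60541} \approx -7.8551 \cdot 10^{7}$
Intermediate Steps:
$T = -9348$ ($T = \left(\left(-34 + 4\right) - 84\right) 82 = \left(-30 - 84\right) 82 = \left(-114\right) 82 = -9348$)
$q{\left(y,r \right)} = \sqrt{r^{2} + y^{2}}$
$\left(44637 + q{\left(-190,T \right)}\right) \left(9291 - 10746\right) = \left(44637 + \sqrt{\left(-9348\right)^{2} + \left(-190\right)^{2}}\right) \left(9291 - 10746\right) = \left(44637 + \sqrt{87385104 + 36100}\right) \left(-1455\right) = \left(44637 + \sqrt{87421204}\right) \left(-1455\right) = \left(44637 + 38 \sqrt{60541}\right) \left(-1455\right) = -64946835 - 55290 \sqrt{60541}$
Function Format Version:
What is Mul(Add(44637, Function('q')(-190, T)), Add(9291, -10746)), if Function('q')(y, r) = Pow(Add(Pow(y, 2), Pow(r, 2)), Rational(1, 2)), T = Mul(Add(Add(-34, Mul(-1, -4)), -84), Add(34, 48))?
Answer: Add(-64946835, Mul(-55290, Pow(60541, Rational(1, 2)))) ≈ -7.8551e+7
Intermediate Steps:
T = -9348 (T = Mul(Add(Add(-34, 4), -84), 82) = Mul(Add(-30, -84), 82) = Mul(-114, 82) = -9348)
Function('q')(y, r) = Pow(Add(Pow(r, 2), Pow(y, 2)), Rational(1, 2))
Mul(Add(44637, Function('q')(-190, T)), Add(9291, -10746)) = Mul(Add(44637, Pow(Add(Pow(-9348, 2), Pow(-190, 2)), Rational(1, 2))), Add(9291, -10746)) = Mul(Add(44637, Pow(Add(87385104, 36100), Rational(1, 2))), -1455) = Mul(Add(44637, Pow(87421204, Rational(1, 2))), -1455) = Mul(Add(44637, Mul(38, Pow(60541, Rational(1, 2)))), -1455) = Add(-64946835, Mul(-55290, Pow(60541, Rational(1, 2))))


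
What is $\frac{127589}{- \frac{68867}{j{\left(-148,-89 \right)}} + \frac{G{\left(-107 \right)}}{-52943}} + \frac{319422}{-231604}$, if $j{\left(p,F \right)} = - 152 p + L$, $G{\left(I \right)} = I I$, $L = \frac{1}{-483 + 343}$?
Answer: $- \frac{2463692082651281927967}{63285967681642702} \approx -38930.0$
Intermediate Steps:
$L = - \frac{1}{140}$ ($L = \frac{1}{-140} = - \frac{1}{140} \approx -0.0071429$)
$G{\left(I \right)} = I^{2}$
$j{\left(p,F \right)} = - \frac{1}{140} - 152 p$ ($j{\left(p,F \right)} = - 152 p - \frac{1}{140} = - \frac{1}{140} - 152 p$)
$\frac{127589}{- \frac{68867}{j{\left(-148,-89 \right)}} + \frac{G{\left(-107 \right)}}{-52943}} + \frac{319422}{-231604} = \frac{127589}{- \frac{68867}{- \frac{1}{140} - -22496} + \frac{\left(-107\right)^{2}}{-52943}} + \frac{319422}{-231604} = \frac{127589}{- \frac{68867}{- \frac{1}{140} + 22496} + 11449 \left(- \frac{1}{52943}\right)} + 319422 \left(- \frac{1}{231604}\right) = \frac{127589}{- \frac{68867}{\frac{3149439}{140}} - \frac{11449}{52943}} - \frac{159711}{115802} = \frac{127589}{\left(-68867\right) \frac{140}{3149439} - \frac{11449}{52943}} - \frac{159711}{115802} = \frac{127589}{- \frac{9641380}{3149439} - \frac{11449}{52943}} - \frac{159711}{115802} = \frac{127589}{- \frac{546501508451}{166740748977}} - \frac{159711}{115802} = 127589 \left(- \frac{166740748977}{546501508451}\right) - \frac{159711}{115802} = - \frac{21274285421226453}{546501508451} - \frac{159711}{115802} = - \frac{2463692082651281927967}{63285967681642702}$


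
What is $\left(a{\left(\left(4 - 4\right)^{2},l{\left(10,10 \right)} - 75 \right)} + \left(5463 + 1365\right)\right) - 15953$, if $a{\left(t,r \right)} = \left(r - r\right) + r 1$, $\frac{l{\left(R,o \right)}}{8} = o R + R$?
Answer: $-8320$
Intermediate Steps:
$l{\left(R,o \right)} = 8 R + 8 R o$ ($l{\left(R,o \right)} = 8 \left(o R + R\right) = 8 \left(R o + R\right) = 8 \left(R + R o\right) = 8 R + 8 R o$)
$a{\left(t,r \right)} = r$ ($a{\left(t,r \right)} = 0 + r = r$)
$\left(a{\left(\left(4 - 4\right)^{2},l{\left(10,10 \right)} - 75 \right)} + \left(5463 + 1365\right)\right) - 15953 = \left(\left(8 \cdot 10 \left(1 + 10\right) - 75\right) + \left(5463 + 1365\right)\right) - 15953 = \left(\left(8 \cdot 10 \cdot 11 - 75\right) + 6828\right) - 15953 = \left(\left(880 - 75\right) + 6828\right) - 15953 = \left(805 + 6828\right) - 15953 = 7633 - 15953 = -8320$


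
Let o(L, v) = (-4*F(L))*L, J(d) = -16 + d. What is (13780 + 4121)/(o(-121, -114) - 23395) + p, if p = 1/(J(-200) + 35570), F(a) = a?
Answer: -632789995/2897578486 ≈ -0.21839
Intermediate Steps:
p = 1/35354 (p = 1/((-16 - 200) + 35570) = 1/(-216 + 35570) = 1/35354 ≈ 2.8285e-5)
o(L, v) = -4*L**2 (o(L, v) = (-4*L)*L = -4*L**2)
(13780 + 4121)/(o(-121, -114) - 23395) + p = (13780 + 4121)/(-4*(-121)**2 - 23395) + 1/35354 = 17901/(-4*14641 - 23395) + 1/35354 = 17901/(-58564 - 23395) + 1/35354 = 17901/(-81959) + 1/35354 = 17901*(-1/81959) + 1/35354 = -17901/81959 + 1/35354 = -632789995/2897578486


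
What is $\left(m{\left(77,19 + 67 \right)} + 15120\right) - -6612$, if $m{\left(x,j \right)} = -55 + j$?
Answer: $21763$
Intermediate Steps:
$\left(m{\left(77,19 + 67 \right)} + 15120\right) - -6612 = \left(\left(-55 + \left(19 + 67\right)\right) + 15120\right) - -6612 = \left(\left(-55 + 86\right) + 15120\right) + 6612 = \left(31 + 15120\right) + 6612 = 15151 + 6612 = 21763$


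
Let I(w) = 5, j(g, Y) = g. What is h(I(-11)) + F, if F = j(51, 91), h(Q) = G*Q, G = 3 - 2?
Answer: 56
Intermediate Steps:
G = 1
h(Q) = Q (h(Q) = 1*Q = Q)
F = 51
h(I(-11)) + F = 5 + 51 = 56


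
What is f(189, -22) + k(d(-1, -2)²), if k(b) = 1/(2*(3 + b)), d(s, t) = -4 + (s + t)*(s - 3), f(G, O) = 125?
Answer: 16751/134 ≈ 125.01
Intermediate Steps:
d(s, t) = -4 + (-3 + s)*(s + t) (d(s, t) = -4 + (s + t)*(-3 + s) = -4 + (-3 + s)*(s + t))
k(b) = 1/(6 + 2*b)
f(189, -22) + k(d(-1, -2)²) = 125 + 1/(2*(3 + (-4 + (-1)² - 3*(-1) - 3*(-2) - 1*(-2))²)) = 125 + 1/(2*(3 + (-4 + 1 + 3 + 6 + 2)²)) = 125 + 1/(2*(3 + 8²)) = 125 + 1/(2*(3 + 64)) = 125 + (½)/67 = 125 + (½)*(1/67) = 125 + 1/134 = 16751/134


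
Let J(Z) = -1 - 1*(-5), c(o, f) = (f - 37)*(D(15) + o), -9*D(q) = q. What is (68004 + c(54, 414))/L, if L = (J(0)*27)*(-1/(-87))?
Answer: 7632829/108 ≈ 70674.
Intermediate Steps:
D(q) = -q/9
c(o, f) = (-37 + f)*(-5/3 + o) (c(o, f) = (f - 37)*(-⅑*15 + o) = (-37 + f)*(-5/3 + o))
J(Z) = 4 (J(Z) = -1 + 5 = 4)
L = 36/29 (L = (4*27)*(-1/(-87)) = 108*(-1*(-1/87)) = 108*(1/87) = 36/29 ≈ 1.2414)
(68004 + c(54, 414))/L = (68004 + (185/3 - 37*54 - 5/3*414 + 414*54))/(36/29) = (68004 + (185/3 - 1998 - 690 + 22356))*(29/36) = (68004 + 59189/3)*(29/36) = (263201/3)*(29/36) = 7632829/108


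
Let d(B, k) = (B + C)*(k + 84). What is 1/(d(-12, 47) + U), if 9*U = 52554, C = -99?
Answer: -3/26105 ≈ -0.00011492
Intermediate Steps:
d(B, k) = (-99 + B)*(84 + k) (d(B, k) = (B - 99)*(k + 84) = (-99 + B)*(84 + k))
U = 17518/3 (U = (⅑)*52554 = 17518/3 ≈ 5839.3)
1/(d(-12, 47) + U) = 1/((-8316 - 99*47 + 84*(-12) - 12*47) + 17518/3) = 1/((-8316 - 4653 - 1008 - 564) + 17518/3) = 1/(-14541 + 17518/3) = 1/(-26105/3) = -3/26105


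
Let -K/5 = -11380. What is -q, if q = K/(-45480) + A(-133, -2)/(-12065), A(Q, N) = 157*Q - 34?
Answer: -2647157/5487162 ≈ -0.48243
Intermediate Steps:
K = 56900 (K = -5*(-11380) = 56900)
A(Q, N) = -34 + 157*Q
q = 2647157/5487162 (q = 56900/(-45480) + (-34 + 157*(-133))/(-12065) = 56900*(-1/45480) + (-34 - 20881)*(-1/12065) = -2845/2274 - 20915*(-1/12065) = -2845/2274 + 4183/2413 = 2647157/5487162 ≈ 0.48243)
-q = -1*2647157/5487162 = -2647157/5487162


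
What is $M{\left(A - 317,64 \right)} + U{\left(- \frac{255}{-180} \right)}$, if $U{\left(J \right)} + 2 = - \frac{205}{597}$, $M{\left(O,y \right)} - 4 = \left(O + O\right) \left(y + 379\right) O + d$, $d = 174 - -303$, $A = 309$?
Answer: $\frac{34138046}{597} \approx 57183.0$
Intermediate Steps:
$d = 477$ ($d = 174 + 303 = 477$)
$M{\left(O,y \right)} = 481 + 2 O^{2} \left(379 + y\right)$ ($M{\left(O,y \right)} = 4 + \left(\left(O + O\right) \left(y + 379\right) O + 477\right) = 4 + \left(2 O \left(379 + y\right) O + 477\right) = 4 + \left(2 O^{2} \left(379 + y\right) + 477\right) = 4 + \left(477 + 2 O^{2} \left(379 + y\right)\right) = 481 + 2 O^{2} \left(379 + y\right)$)
$U{\left(J \right)} = - \frac{1399}{597}$ ($U{\left(J \right)} = -2 - \frac{205}{597} = - \frac{1399}{597}$)
$M{\left(A - 317,64 \right)} + U{\left(- \frac{255}{-180} \right)} = \left(481 + 758 \left(309 - 317\right)^{2} + 2 \cdot 64 \left(309 - 317\right)^{2}\right) - \frac{1399}{597} = \left(481 + 758 \left(-8\right)^{2} + 2 \cdot 64 \left(-8\right)^{2}\right) - \frac{1399}{597} = \left(481 + 758 \cdot 64 + 2 \cdot 64 \cdot 64\right) - \frac{1399}{597} = \left(481 + 48512 + 8192\right) - \frac{1399}{597} = 57185 - \frac{1399}{597} = \frac{34138046}{597}$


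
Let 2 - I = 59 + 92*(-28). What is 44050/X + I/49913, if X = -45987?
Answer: -2082826397/2295349131 ≈ -0.90741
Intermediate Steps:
I = 2519 (I = 2 - (59 + 92*(-28)) = 2 - (59 - 2576) = 2 - 1*(-2517) = 2 + 2517 = 2519)
44050/X + I/49913 = 44050/(-45987) + 2519/49913 = 44050*(-1/45987) + 2519*(1/49913) = -44050/45987 + 2519/49913 = -2082826397/2295349131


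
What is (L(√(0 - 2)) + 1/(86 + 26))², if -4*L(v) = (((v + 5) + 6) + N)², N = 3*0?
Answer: 10336649/12544 + 36641*I*√2/112 ≈ 824.03 + 462.66*I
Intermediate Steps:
N = 0
L(v) = -(11 + v)²/4 (L(v) = -(((v + 5) + 6) + 0)²/4 = -(((5 + v) + 6) + 0)²/4 = -((11 + v) + 0)²/4 = -(11 + v)²/4)
(L(√(0 - 2)) + 1/(86 + 26))² = (-(11 + √(0 - 2))²/4 + 1/(86 + 26))² = (-(11 + √(-2))²/4 + 1/112)² = (-(11 + I*√2)²/4 + 1/112)² = (1/112 - (11 + I*√2)²/4)²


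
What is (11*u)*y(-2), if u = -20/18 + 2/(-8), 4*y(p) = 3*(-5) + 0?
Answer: 2695/48 ≈ 56.146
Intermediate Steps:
y(p) = -15/4 (y(p) = (3*(-5) + 0)/4 = (-15 + 0)/4 = (1/4)*(-15) = -15/4)
u = -49/36 (u = -20*1/18 + 2*(-1/8) = -10/9 - 1/4 = -49/36 ≈ -1.3611)
(11*u)*y(-2) = (11*(-49/36))*(-15/4) = -539/36*(-15/4) = 2695/48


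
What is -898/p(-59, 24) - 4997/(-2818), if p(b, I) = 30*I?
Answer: 266819/507240 ≈ 0.52602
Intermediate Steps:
-898/p(-59, 24) - 4997/(-2818) = -898/(30*24) - 4997/(-2818) = -898/720 - 4997*(-1/2818) = -898*1/720 + 4997/2818 = -449/360 + 4997/2818 = 266819/507240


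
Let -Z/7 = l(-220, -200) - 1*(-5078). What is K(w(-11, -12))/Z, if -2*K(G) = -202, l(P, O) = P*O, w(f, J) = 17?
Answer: -101/343546 ≈ -0.00029399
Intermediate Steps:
l(P, O) = O*P
K(G) = 101 (K(G) = -½*(-202) = 101)
Z = -343546 (Z = -7*(-200*(-220) - 1*(-5078)) = -7*(44000 + 5078) = -7*49078 = -343546)
K(w(-11, -12))/Z = 101/(-343546) = 101*(-1/343546) = -101/343546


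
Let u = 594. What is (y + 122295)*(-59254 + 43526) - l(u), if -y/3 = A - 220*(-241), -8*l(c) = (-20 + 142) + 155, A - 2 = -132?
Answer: 4576848277/8 ≈ 5.7211e+8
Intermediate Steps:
A = -130 (A = 2 - 132 = -130)
l(c) = -277/8 (l(c) = -((-20 + 142) + 155)/8 = -(122 + 155)/8 = -1/8*277 = -277/8)
y = -158670 (y = -3*(-130 - 220*(-241)) = -3*(-130 + 53020) = -3*52890 = -158670)
(y + 122295)*(-59254 + 43526) - l(u) = (-158670 + 122295)*(-59254 + 43526) - 1*(-277/8) = -36375*(-15728) + 277/8 = 572106000 + 277/8 = 4576848277/8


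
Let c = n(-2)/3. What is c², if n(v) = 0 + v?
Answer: 4/9 ≈ 0.44444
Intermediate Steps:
n(v) = v
c = -⅔ (c = -2/3 = -2*⅓ = -⅔ ≈ -0.66667)
c² = (-⅔)² = 4/9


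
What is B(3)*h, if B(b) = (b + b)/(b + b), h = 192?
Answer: 192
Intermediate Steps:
B(b) = 1 (B(b) = (2*b)/((2*b)) = (2*b)*(1/(2*b)) = 1)
B(3)*h = 1*192 = 192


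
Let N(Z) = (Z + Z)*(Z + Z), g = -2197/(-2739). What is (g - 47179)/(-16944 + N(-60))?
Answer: 32305271/1742004 ≈ 18.545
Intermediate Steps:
g = 2197/2739 (g = -2197*(-1/2739) = 2197/2739 ≈ 0.80212)
N(Z) = 4*Z**2 (N(Z) = (2*Z)*(2*Z) = 4*Z**2)
(g - 47179)/(-16944 + N(-60)) = (2197/2739 - 47179)/(-16944 + 4*(-60)**2) = -129221084/(2739*(-16944 + 4*3600)) = -129221084/(2739*(-16944 + 14400)) = -129221084/2739/(-2544) = -129221084/2739*(-1/2544) = 32305271/1742004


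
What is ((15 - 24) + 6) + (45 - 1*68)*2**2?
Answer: -95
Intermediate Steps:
((15 - 24) + 6) + (45 - 1*68)*2**2 = (-9 + 6) + (45 - 68)*4 = -3 - 23*4 = -3 - 92 = -95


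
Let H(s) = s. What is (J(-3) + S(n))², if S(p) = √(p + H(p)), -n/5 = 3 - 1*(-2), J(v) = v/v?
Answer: -49 + 10*I*√2 ≈ -49.0 + 14.142*I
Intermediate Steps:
J(v) = 1
n = -25 (n = -5*(3 - 1*(-2)) = -5*(3 + 2) = -5*5 = -25)
S(p) = √2*√p (S(p) = √(p + p) = √(2*p) = √2*√p)
(J(-3) + S(n))² = (1 + √2*√(-25))² = (1 + √2*(5*I))² = (1 + 5*I*√2)²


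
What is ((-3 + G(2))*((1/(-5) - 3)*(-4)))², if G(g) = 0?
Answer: 36864/25 ≈ 1474.6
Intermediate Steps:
((-3 + G(2))*((1/(-5) - 3)*(-4)))² = ((-3 + 0)*((1/(-5) - 3)*(-4)))² = (-3*(-⅕ - 3)*(-4))² = (-(-48)*(-4)/5)² = (-3*64/5)² = (-192/5)² = 36864/25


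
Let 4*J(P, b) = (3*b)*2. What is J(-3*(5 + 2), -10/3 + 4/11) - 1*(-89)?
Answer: 930/11 ≈ 84.545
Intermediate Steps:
J(P, b) = 3*b/2 (J(P, b) = ((3*b)*2)/4 = (6*b)/4 = 3*b/2)
J(-3*(5 + 2), -10/3 + 4/11) - 1*(-89) = 3*(-10/3 + 4/11)/2 - 1*(-89) = 3*(-10*⅓ + 4*(1/11))/2 + 89 = 3*(-10/3 + 4/11)/2 + 89 = (3/2)*(-98/33) + 89 = -49/11 + 89 = 930/11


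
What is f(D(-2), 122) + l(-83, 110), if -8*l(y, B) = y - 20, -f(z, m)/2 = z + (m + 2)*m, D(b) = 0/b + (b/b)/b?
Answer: -241937/8 ≈ -30242.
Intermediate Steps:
D(b) = 1/b (D(b) = 0 + 1/b = 1/b)
f(z, m) = -2*z - 2*m*(2 + m) (f(z, m) = -2*(z + (m + 2)*m) = -2*(z + (2 + m)*m) = -2*(z + m*(2 + m)) = -2*z - 2*m*(2 + m))
l(y, B) = 5/2 - y/8 (l(y, B) = -(y - 20)/8 = -(-20 + y)/8 = 5/2 - y/8)
f(D(-2), 122) + l(-83, 110) = (-4*122 - 2/(-2) - 2*122**2) + (5/2 - 1/8*(-83)) = (-488 - 2*(-1/2) - 2*14884) + (5/2 + 83/8) = (-488 + 1 - 29768) + 103/8 = -30255 + 103/8 = -241937/8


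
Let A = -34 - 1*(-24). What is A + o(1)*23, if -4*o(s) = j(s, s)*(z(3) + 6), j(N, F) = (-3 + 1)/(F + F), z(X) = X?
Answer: 167/4 ≈ 41.750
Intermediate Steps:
j(N, F) = -1/F (j(N, F) = -2*1/(2*F) = -1/F)
o(s) = 9/(4*s) (o(s) = -(-1/s)*(3 + 6)/4 = -(-1/s)*9/4 = -(-9)/(4*s) = 9/(4*s))
A = -10 (A = -34 + 24 = -10)
A + o(1)*23 = -10 + ((9/4)/1)*23 = -10 + ((9/4)*1)*23 = -10 + (9/4)*23 = -10 + 207/4 = 167/4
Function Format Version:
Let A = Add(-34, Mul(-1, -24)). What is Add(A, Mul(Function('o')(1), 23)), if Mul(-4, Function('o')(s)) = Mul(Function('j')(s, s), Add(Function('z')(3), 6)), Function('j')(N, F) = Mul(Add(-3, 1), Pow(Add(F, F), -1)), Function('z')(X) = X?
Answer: Rational(167, 4) ≈ 41.750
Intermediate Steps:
Function('j')(N, F) = Mul(-1, Pow(F, -1)) (Function('j')(N, F) = Mul(-2, Pow(Mul(2, F), -1)) = Mul(-2, Mul(Rational(1, 2), Pow(F, -1))) = Mul(-1, Pow(F, -1)))
Function('o')(s) = Mul(Rational(9, 4), Pow(s, -1)) (Function('o')(s) = Mul(Rational(-1, 4), Mul(Mul(-1, Pow(s, -1)), Add(3, 6))) = Mul(Rational(-1, 4), Mul(Mul(-1, Pow(s, -1)), 9)) = Mul(Rational(-1, 4), Mul(-9, Pow(s, -1))) = Mul(Rational(9, 4), Pow(s, -1)))
A = -10 (A = Add(-34, 24) = -10)
Add(A, Mul(Function('o')(1), 23)) = Add(-10, Mul(Mul(Rational(9, 4), Pow(1, -1)), 23)) = Add(-10, Mul(Mul(Rational(9, 4), 1), 23)) = Add(-10, Mul(Rational(9, 4), 23)) = Add(-10, Rational(207, 4)) = Rational(167, 4)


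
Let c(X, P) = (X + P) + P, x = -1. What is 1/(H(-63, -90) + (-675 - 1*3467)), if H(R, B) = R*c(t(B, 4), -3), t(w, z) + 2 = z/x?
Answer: -1/3386 ≈ -0.00029533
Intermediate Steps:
t(w, z) = -2 - z (t(w, z) = -2 + z/(-1) = -2 + z*(-1) = -2 - z)
c(X, P) = X + 2*P (c(X, P) = (P + X) + P = X + 2*P)
H(R, B) = -12*R (H(R, B) = R*((-2 - 1*4) + 2*(-3)) = R*((-2 - 4) - 6) = R*(-6 - 6) = R*(-12) = -12*R)
1/(H(-63, -90) + (-675 - 1*3467)) = 1/(-12*(-63) + (-675 - 1*3467)) = 1/(756 + (-675 - 3467)) = 1/(756 - 4142) = 1/(-3386) = -1/3386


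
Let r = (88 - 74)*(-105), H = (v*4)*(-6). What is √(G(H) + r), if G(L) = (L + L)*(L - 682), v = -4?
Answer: 11*I*√942 ≈ 337.61*I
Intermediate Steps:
H = 96 (H = -4*4*(-6) = -16*(-6) = 96)
G(L) = 2*L*(-682 + L) (G(L) = (2*L)*(-682 + L) = 2*L*(-682 + L))
r = -1470 (r = 14*(-105) = -1470)
√(G(H) + r) = √(2*96*(-682 + 96) - 1470) = √(2*96*(-586) - 1470) = √(-112512 - 1470) = √(-113982) = 11*I*√942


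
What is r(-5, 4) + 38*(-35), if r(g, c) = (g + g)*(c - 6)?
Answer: -1310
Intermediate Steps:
r(g, c) = 2*g*(-6 + c) (r(g, c) = (2*g)*(-6 + c) = 2*g*(-6 + c))
r(-5, 4) + 38*(-35) = 2*(-5)*(-6 + 4) + 38*(-35) = 2*(-5)*(-2) - 1330 = 20 - 1330 = -1310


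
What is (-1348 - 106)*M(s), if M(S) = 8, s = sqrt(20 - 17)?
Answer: -11632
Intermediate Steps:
s = sqrt(3) ≈ 1.7320
(-1348 - 106)*M(s) = (-1348 - 106)*8 = -1454*8 = -11632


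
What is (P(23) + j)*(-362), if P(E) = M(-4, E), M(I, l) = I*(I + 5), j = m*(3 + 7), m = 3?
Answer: -9412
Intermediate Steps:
j = 30 (j = 3*(3 + 7) = 3*10 = 30)
M(I, l) = I*(5 + I)
P(E) = -4 (P(E) = -4*(5 - 4) = -4*1 = -4)
(P(23) + j)*(-362) = (-4 + 30)*(-362) = 26*(-362) = -9412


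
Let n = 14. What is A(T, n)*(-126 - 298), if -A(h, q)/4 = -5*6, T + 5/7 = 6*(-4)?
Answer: -50880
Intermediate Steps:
T = -173/7 (T = -5/7 + 6*(-4) = -5/7 - 24 = -173/7 ≈ -24.714)
A(h, q) = 120 (A(h, q) = -(-20)*6 = -4*(-30) = 120)
A(T, n)*(-126 - 298) = 120*(-126 - 298) = 120*(-424) = -50880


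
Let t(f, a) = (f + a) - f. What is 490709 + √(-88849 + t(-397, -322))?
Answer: 490709 + I*√89171 ≈ 4.9071e+5 + 298.62*I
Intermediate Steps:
t(f, a) = a (t(f, a) = (a + f) - f = a)
490709 + √(-88849 + t(-397, -322)) = 490709 + √(-88849 - 322) = 490709 + √(-89171) = 490709 + I*√89171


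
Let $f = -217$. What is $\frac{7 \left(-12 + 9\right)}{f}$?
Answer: $\frac{3}{31} \approx 0.096774$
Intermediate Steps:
$\frac{7 \left(-12 + 9\right)}{f} = \frac{7 \left(-12 + 9\right)}{-217} = 7 \left(-3\right) \left(- \frac{1}{217}\right) = \left(-21\right) \left(- \frac{1}{217}\right) = \frac{3}{31}$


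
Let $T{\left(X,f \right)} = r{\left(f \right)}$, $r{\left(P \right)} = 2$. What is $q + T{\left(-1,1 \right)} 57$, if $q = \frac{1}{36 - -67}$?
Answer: $\frac{11743}{103} \approx 114.01$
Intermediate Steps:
$T{\left(X,f \right)} = 2$
$q = \frac{1}{103}$ ($q = \frac{1}{36 + 67} = \frac{1}{103} \approx 0.0097087$)
$q + T{\left(-1,1 \right)} 57 = \frac{1}{103} + 2 \cdot 57 = \frac{1}{103} + 114 = \frac{11743}{103}$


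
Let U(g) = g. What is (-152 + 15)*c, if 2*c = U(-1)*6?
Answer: 411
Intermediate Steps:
c = -3 (c = (-1*6)/2 = (1/2)*(-6) = -3)
(-152 + 15)*c = (-152 + 15)*(-3) = -137*(-3) = 411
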